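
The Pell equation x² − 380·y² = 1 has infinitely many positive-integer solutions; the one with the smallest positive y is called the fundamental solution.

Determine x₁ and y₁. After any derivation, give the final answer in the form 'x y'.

d=380: √d = [19; 2,38] (ℓ=2, even), read p_1/q_1
k=0  a_k=19  p_k/q_k = 19/1
k=1  a_k=2  p_k/q_k = 39/2
→ (39, 2).  Check: 39²=1521, 380·2²=1520, difference 1.

39 2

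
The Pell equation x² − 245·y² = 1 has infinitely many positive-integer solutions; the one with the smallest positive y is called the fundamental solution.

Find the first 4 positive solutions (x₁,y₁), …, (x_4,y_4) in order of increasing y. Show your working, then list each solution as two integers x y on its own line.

[15; 1,1,1,7,6,7,1,1,1,30] for √245; ℓ=10 ⇒ convergent index 9
i=0: a=15 ⇒ p=15, q=1
i=1: a=1 ⇒ p=16, q=1
i=2: a=1 ⇒ p=31, q=2
…
i=5: a=6 ⇒ p=2207, q=141
…
i=8: a=1 ⇒ p=33825, q=2161
i=9: a=1 ⇒ p=51841, q=3312
(x₁, y₁) = (51841, 3312);  51841² − 245·3312² = 1 ✓
k=2:  x_2 = 51841·51841+245·3312·3312 = 5374978561,  y_2 = 51841·3312+3312·51841 = 343394784
k=3:  x_3 = 51841·5374978561+245·3312·343394784 = 557288527109761,  y_3 = 51841·343394784+3312·5374978561 = 35603857991376
k=4:  x_4 = 51841·557288527109761+245·3312·35603857991376 = 57780789062419261441,  y_4 = 51841·35603857991376+3312·557288527109761 = 3691479203918451648

51841 3312
5374978561 343394784
557288527109761 35603857991376
57780789062419261441 3691479203918451648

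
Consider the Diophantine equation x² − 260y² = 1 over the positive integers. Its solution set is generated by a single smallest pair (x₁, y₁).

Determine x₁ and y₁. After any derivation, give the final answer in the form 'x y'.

129 8

[16; 8,32] for √260; ℓ=2 ⇒ convergent index 1
a_0=16:  p_0=16·1+0=16,  q_0=16·0+1=1
a_1=8:  p_1=8·16+1=129,  q_1=8·1+0=8
fundamental: x₁=129, y₁=8  (since 16641 − 260·64 = 1)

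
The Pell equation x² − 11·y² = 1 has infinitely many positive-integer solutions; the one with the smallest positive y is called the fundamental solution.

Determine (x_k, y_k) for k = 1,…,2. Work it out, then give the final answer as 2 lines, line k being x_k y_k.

d=11: √d = [3; 3,6] (ℓ=2, even), read p_1/q_1
a_0=3:  p_0=3·1+0=3,  q_0=3·0+1=1
a_1=3:  p_1=3·3+1=10,  q_1=3·1+0=3
fundamental: x₁=10, y₁=3  (since 100 − 11·9 = 1)
(10+3√11)^2 = 199 + 60√11

10 3
199 60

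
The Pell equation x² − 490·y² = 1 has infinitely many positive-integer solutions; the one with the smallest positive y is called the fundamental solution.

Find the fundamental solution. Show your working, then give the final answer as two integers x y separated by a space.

d=490: √d = [22; 7,2,1,4,4,4,1,2,7,44] (ℓ=10, even), read p_9/q_9
k=0  a_k=22  p_k/q_k = 22/1
…
k=5  a_k=4  p_k/q_k = 9607/434
k=6  a_k=4  p_k/q_k = 40708/1839
k=7  a_k=1  p_k/q_k = 50315/2273
k=8  a_k=2  p_k/q_k = 141338/6385
k=9  a_k=7  p_k/q_k = 1039681/46968
fundamental: x₁=1039681, y₁=46968  (since 1080936581761 − 490·2205993024 = 1)

1039681 46968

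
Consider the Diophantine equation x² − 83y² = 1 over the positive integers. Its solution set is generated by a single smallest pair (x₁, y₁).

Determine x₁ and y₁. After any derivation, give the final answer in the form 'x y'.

82 9

√83 → a₀=9, period (9,18); ℓ=2 even so k=1
i=0: a=9 ⇒ p=9, q=1
i=1: a=9 ⇒ p=82, q=9
→ (82, 9).  Check: 82²=6724, 83·9²=6723, difference 1.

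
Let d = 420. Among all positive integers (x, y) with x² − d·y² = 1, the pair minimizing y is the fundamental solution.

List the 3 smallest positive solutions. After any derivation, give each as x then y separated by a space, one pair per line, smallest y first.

[20; 2,40] for √420; ℓ=2 ⇒ convergent index 1
step 0: (20, 1)  from 20·(1,0) + (0,1)
step 1: (41, 2)  from 2·(20,1) + (1,0)
(x₁, y₁) = (41, 2);  41² − 420·2² = 1 ✓
k=2:  x_2 = 41·41+420·2·2 = 3361,  y_2 = 41·2+2·41 = 164
k=3:  x_3 = 41·3361+420·2·164 = 275561,  y_3 = 41·164+2·3361 = 13446

41 2
3361 164
275561 13446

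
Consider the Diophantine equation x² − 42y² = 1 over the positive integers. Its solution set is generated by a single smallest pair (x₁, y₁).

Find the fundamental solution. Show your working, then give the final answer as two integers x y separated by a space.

d=42: √d = [6; 2,12] (ℓ=2, even), read p_1/q_1
k=0  a_k=6  p_k/q_k = 6/1
k=1  a_k=2  p_k/q_k = 13/2
(x₁, y₁) = (13, 2);  13² − 42·2² = 1 ✓

13 2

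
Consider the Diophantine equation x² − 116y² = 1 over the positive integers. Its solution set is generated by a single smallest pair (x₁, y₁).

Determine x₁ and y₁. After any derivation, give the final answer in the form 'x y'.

9801 910

[10; 1,3,2,1,4,1,2,3,1,20] for √116; ℓ=10 ⇒ convergent index 9
i=0: a=10 ⇒ p=10, q=1
…
i=2: a=3 ⇒ p=43, q=4
…
i=4: a=1 ⇒ p=140, q=13
i=5: a=4 ⇒ p=657, q=61
…
i=8: a=3 ⇒ p=7550, q=701
i=9: a=1 ⇒ p=9801, q=910
→ (9801, 910).  Check: 9801²=96059601, 116·910²=96059600, difference 1.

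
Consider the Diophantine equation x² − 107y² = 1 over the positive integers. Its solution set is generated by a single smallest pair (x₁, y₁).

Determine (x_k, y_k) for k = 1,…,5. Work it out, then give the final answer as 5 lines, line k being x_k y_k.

√107 = [10; 2,1,9,1,2,20, …], period ℓ=6 (even) → k=5
k=0  a_k=10  p_k/q_k = 10/1
…
k=2  a_k=1  p_k/q_k = 31/3
…
k=4  a_k=1  p_k/q_k = 331/32
k=5  a_k=2  p_k/q_k = 962/93
→ (962, 93).  Check: 962²=925444, 107·93²=925443, difference 1.
(x_2, y_2) = (962·962 + 107·93·93, 962·93 + 93·962) = (1850887, 178932)
(x_3, y_3) = (962·1850887 + 107·93·178932, 962·178932 + 93·1850887) = (3561105626, 344265075)
(x_4, y_4) = (962·3561105626 + 107·93·344265075, 962·344265075 + 93·3561105626) = (6851565373537, 662365825368)
(x_5, y_5) = (962·6851565373537 + 107·93·662365825368, 962·662365825368 + 93·6851565373537) = (13182408217579562, 1274391503742957)

962 93
1850887 178932
3561105626 344265075
6851565373537 662365825368
13182408217579562 1274391503742957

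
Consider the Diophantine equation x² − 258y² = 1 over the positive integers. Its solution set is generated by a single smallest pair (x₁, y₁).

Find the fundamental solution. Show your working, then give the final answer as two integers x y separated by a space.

257 16

[16; 16,32] for √258; ℓ=2 ⇒ convergent index 1
i=0: a=16 ⇒ p=16, q=1
i=1: a=16 ⇒ p=257, q=16
(x₁, y₁) = (257, 16);  257² − 258·16² = 1 ✓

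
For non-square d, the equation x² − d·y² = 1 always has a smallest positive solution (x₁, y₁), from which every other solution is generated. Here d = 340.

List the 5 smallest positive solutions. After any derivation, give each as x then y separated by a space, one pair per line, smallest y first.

285769 15498
163327842721 8857695924
93348068572789129 5062509812995614
53351968415791425367681 2893416733491029538408
30492677324331251603220874249 1653697613020933530509635890

√340 → a₀=18, period (2,3,1,1,1,…,3,2,36); ℓ=14 even so k=13
i=0: a=18 ⇒ p=18, q=1
…
i=2: a=3 ⇒ p=129, q=7
i=3: a=1 ⇒ p=166, q=9
i=4: a=1 ⇒ p=295, q=16
i=5: a=1 ⇒ p=461, q=25
…
i=7: a=8 ⇒ p=6509, q=353
i=8: a=1 ⇒ p=7265, q=394
i=9: a=1 ⇒ p=13774, q=747
i=10: a=1 ⇒ p=21039, q=1141
i=11: a=1 ⇒ p=34813, q=1888
i=12: a=3 ⇒ p=125478, q=6805
i=13: a=2 ⇒ p=285769, q=15498
(x₁, y₁) = (285769, 15498);  285769² − 340·15498² = 1 ✓
(285769+15498√340)^2 = 163327842721 + 8857695924√340
(285769+15498√340)^3 = 93348068572789129 + 5062509812995614√340
(285769+15498√340)^4 = 53351968415791425367681 + 2893416733491029538408√340
(285769+15498√340)^5 = 30492677324331251603220874249 + 1653697613020933530509635890√340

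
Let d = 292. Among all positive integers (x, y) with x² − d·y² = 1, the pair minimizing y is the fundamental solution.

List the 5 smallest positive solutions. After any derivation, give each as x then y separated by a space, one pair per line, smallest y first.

2281249 133500
10408194000001 609093483000
47487364308614281249 2778987798000400500
216661004683313632776000001 12679126270400622186966000
988515400545561595548925838281249 57848488250447518938990000667500

√292 → a₀=17, period (11,2,1,3,8,3,1,2,11,34); ℓ=10 even so k=9
a_0=17:  p_0=17·1+0=17,  q_0=17·0+1=1
a_1=11:  p_1=11·17+1=188,  q_1=11·1+0=11
…
a_3=1:  p_3=1·393+188=581,  q_3=1·23+11=34
…
a_5=8:  p_5=8·2136+581=17669,  q_5=8·125+34=1034
a_6=3:  p_6=3·17669+2136=55143,  q_6=3·1034+125=3227
a_7=1:  p_7=1·55143+17669=72812,  q_7=1·3227+1034=4261
a_8=2:  p_8=2·72812+55143=200767,  q_8=2·4261+3227=11749
a_9=11:  p_9=11·200767+72812=2281249,  q_9=11·11749+4261=133500
fundamental: x₁=2281249, y₁=133500  (since 5204097000001 − 292·17822250000 = 1)
(2281249+133500√292)^2 = 10408194000001 + 609093483000√292
(2281249+133500√292)^3 = 47487364308614281249 + 2778987798000400500√292
(2281249+133500√292)^4 = 216661004683313632776000001 + 12679126270400622186966000√292
(2281249+133500√292)^5 = 988515400545561595548925838281249 + 57848488250447518938990000667500√292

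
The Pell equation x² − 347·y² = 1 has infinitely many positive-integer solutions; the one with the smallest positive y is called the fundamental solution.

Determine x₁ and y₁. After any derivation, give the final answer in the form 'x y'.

641602 34443

√347 = [18; 1,1,1,2,4,…,1,1,36, …], period ℓ=14 (even) → k=13
step 0: (18, 1)  from 18·(1,0) + (0,1)
…
step 2: (37, 2)  from 1·(19,1) + (18,1)
…
step 5: (652, 35)  from 4·(149,8) + (56,3)
…
step 9: (74549, 4002)  from 4·(15070,809) + (14269,766)
…
step 12: (402885, 21628)  from 1·(238717,12815) + (164168,8813)
step 13: (641602, 34443)  from 1·(402885,21628) + (238717,12815)
fundamental: x₁=641602, y₁=34443  (since 411653126404 − 347·1186320249 = 1)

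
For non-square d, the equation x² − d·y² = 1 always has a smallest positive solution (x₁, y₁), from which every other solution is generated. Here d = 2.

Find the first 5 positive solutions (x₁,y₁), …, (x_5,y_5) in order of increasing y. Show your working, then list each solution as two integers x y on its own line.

[1; 2] for √2; ℓ=1 ⇒ convergent index 1
k=0  a_k=1  p_k/q_k = 1/1
k=1  a_k=2  p_k/q_k = 3/2
→ (3, 2).  Check: 3²=9, 2·2²=8, difference 1.
k=2:  x_2 = 3·3+2·2·2 = 17,  y_2 = 3·2+2·3 = 12
k=3:  x_3 = 3·17+2·2·12 = 99,  y_3 = 3·12+2·17 = 70
k=4:  x_4 = 3·99+2·2·70 = 577,  y_4 = 3·70+2·99 = 408
k=5:  x_5 = 3·577+2·2·408 = 3363,  y_5 = 3·408+2·577 = 2378

3 2
17 12
99 70
577 408
3363 2378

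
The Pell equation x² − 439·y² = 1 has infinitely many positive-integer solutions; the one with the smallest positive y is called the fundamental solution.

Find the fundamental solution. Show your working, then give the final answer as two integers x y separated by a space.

d=439: √d = [20; 1,19,1,40] (ℓ=4, even), read p_3/q_3
step 0: (20, 1)  from 20·(1,0) + (0,1)
step 1: (21, 1)  from 1·(20,1) + (1,0)
step 2: (419, 20)  from 19·(21,1) + (20,1)
step 3: (440, 21)  from 1·(419,20) + (21,1)
(x₁, y₁) = (440, 21);  440² − 439·21² = 1 ✓

440 21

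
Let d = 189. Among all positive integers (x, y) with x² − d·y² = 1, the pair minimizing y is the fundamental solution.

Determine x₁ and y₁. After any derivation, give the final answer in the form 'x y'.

d=189: √d = [13; 1,2,1,26] (ℓ=4, even), read p_3/q_3
a_0=13:  p_0=13·1+0=13,  q_0=13·0+1=1
…
a_2=2:  p_2=2·14+13=41,  q_2=2·1+1=3
a_3=1:  p_3=1·41+14=55,  q_3=1·3+1=4
(x₁, y₁) = (55, 4);  55² − 189·4² = 1 ✓

55 4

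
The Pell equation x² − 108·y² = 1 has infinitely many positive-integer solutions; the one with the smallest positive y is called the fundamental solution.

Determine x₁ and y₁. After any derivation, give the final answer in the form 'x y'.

√108 = [10; 2,1,1,4,1,1,2,20, …], period ℓ=8 (even) → k=7
a_0=10:  p_0=10·1+0=10,  q_0=10·0+1=1
…
a_3=1:  p_3=1·31+21=52,  q_3=1·3+2=5
a_4=4:  p_4=4·52+31=239,  q_4=4·5+3=23
a_5=1:  p_5=1·239+52=291,  q_5=1·23+5=28
a_6=1:  p_6=1·291+239=530,  q_6=1·28+23=51
a_7=2:  p_7=2·530+291=1351,  q_7=2·51+28=130
(x₁, y₁) = (1351, 130);  1351² − 108·130² = 1 ✓

1351 130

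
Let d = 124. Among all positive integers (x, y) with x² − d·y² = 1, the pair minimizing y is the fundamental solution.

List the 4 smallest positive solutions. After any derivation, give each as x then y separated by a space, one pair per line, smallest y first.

4620799 414960
42703566796801 3834893506080
394649197502177907199 35440544156001500880
3647189234337689639247667201 327527261991011323636100160

√124 = [11; 7,2,1,1,1,…,2,7,22, …], period ℓ=16 (even) → k=15
i=0: a=11 ⇒ p=11, q=1
…
i=8: a=4 ⇒ p=14543, q=1306
i=9: a=1 ⇒ p=17583, q=1579
…
i=11: a=1 ⇒ p=84875, q=7622
i=12: a=1 ⇒ p=152167, q=13665
…
i=14: a=2 ⇒ p=626251, q=56239
i=15: a=7 ⇒ p=4620799, q=414960
(x₁, y₁) = (4620799, 414960);  4620799² − 124·414960² = 1 ✓
(4620799+414960√124)^2 = 42703566796801 + 3834893506080√124
(4620799+414960√124)^3 = 394649197502177907199 + 35440544156001500880√124
(4620799+414960√124)^4 = 3647189234337689639247667201 + 327527261991011323636100160√124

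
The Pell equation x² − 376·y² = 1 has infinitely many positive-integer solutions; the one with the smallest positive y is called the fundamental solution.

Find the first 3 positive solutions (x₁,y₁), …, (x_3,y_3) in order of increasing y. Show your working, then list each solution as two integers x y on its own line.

2143295 110532
9187426914049 473805365880
39382732335491159615 2031009343327438668

√376 = [19; 2,1,1,3,1,…,1,2,38, …], period ℓ=16 (even) → k=15
k=0  a_k=19  p_k/q_k = 19/1
k=1  a_k=2  p_k/q_k = 39/2
k=2  a_k=1  p_k/q_k = 58/3
k=3  a_k=1  p_k/q_k = 97/5
k=4  a_k=3  p_k/q_k = 349/18
k=5  a_k=1  p_k/q_k = 446/23
k=6  a_k=2  p_k/q_k = 1241/64
k=7  a_k=2  p_k/q_k = 2928/151
k=8  a_k=4  p_k/q_k = 12953/668
k=9  a_k=2  p_k/q_k = 28834/1487
k=10  a_k=2  p_k/q_k = 70621/3642
k=11  a_k=1  p_k/q_k = 99455/5129
k=12  a_k=3  p_k/q_k = 368986/19029
…
k=14  a_k=1  p_k/q_k = 837427/43187
k=15  a_k=2  p_k/q_k = 2143295/110532
(x₁, y₁) = (2143295, 110532);  2143295² − 376·110532² = 1 ✓
n=2: (2143295,110532)∘(2143295,110532) = (2143295·2143295+376·110532·110532, 2143295·110532+110532·2143295) = (9187426914049,473805365880)
n=3: (9187426914049,473805365880)∘(2143295,110532) = (2143295·9187426914049+376·110532·473805365880, 2143295·473805365880+110532·9187426914049) = (39382732335491159615,2031009343327438668)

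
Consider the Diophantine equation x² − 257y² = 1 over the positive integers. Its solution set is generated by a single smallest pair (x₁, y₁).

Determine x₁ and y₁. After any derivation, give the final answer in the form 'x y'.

d=257: √d = [16; 32] (ℓ=1, odd), read p_1/q_1
a_0=16:  p_0=16·1+0=16,  q_0=16·0+1=1
a_1=32:  p_1=32·16+1=513,  q_1=32·1+0=32
fundamental: x₁=513, y₁=32  (since 263169 − 257·1024 = 1)

513 32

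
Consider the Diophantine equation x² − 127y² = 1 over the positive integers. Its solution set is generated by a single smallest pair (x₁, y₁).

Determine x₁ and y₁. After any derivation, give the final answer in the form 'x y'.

√127 = [11; 3,1,2,2,7,11,7,2,2,1,3,22, …], period ℓ=12 (even) → k=11
step 0: (11, 1)  from 11·(1,0) + (0,1)
…
step 3: (124, 11)  from 2·(45,4) + (34,3)
…
step 5: (2175, 193)  from 7·(293,26) + (124,11)
…
step 7: (171701, 15236)  from 7·(24218,2149) + (2175,193)
…
step 9: (906941, 80478)  from 2·(367620,32621) + (171701,15236)
step 10: (1274561, 113099)  from 1·(906941,80478) + (367620,32621)
step 11: (4730624, 419775)  from 3·(1274561,113099) + (906941,80478)
fundamental: x₁=4730624, y₁=419775  (since 22378803429376 − 127·176211050625 = 1)

4730624 419775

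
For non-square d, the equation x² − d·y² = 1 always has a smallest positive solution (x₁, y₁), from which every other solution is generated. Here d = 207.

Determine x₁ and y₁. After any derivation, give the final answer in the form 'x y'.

[14; 2,1,1,2,1,1,2,28] for √207; ℓ=8 ⇒ convergent index 7
k=0  a_k=14  p_k/q_k = 14/1
…
k=3  a_k=1  p_k/q_k = 72/5
k=4  a_k=2  p_k/q_k = 187/13
…
k=6  a_k=1  p_k/q_k = 446/31
k=7  a_k=2  p_k/q_k = 1151/80
→ (1151, 80).  Check: 1151²=1324801, 207·80²=1324800, difference 1.

1151 80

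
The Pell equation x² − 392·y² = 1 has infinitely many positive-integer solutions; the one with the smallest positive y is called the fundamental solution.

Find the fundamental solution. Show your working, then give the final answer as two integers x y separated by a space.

d=392: √d = [19; 1,3,1,38] (ℓ=4, even), read p_3/q_3
step 0: (19, 1)  from 19·(1,0) + (0,1)
…
step 2: (79, 4)  from 3·(20,1) + (19,1)
step 3: (99, 5)  from 1·(79,4) + (20,1)
(x₁, y₁) = (99, 5);  99² − 392·5² = 1 ✓

99 5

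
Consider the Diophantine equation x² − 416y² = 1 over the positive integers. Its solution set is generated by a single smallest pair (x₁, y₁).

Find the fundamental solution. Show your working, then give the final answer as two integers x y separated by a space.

5201 255

[20; 2,1,1,9,1,1,2,40] for √416; ℓ=8 ⇒ convergent index 7
i=0: a=20 ⇒ p=20, q=1
i=1: a=2 ⇒ p=41, q=2
i=2: a=1 ⇒ p=61, q=3
i=3: a=1 ⇒ p=102, q=5
i=4: a=9 ⇒ p=979, q=48
i=5: a=1 ⇒ p=1081, q=53
i=6: a=1 ⇒ p=2060, q=101
i=7: a=2 ⇒ p=5201, q=255
→ (5201, 255).  Check: 5201²=27050401, 416·255²=27050400, difference 1.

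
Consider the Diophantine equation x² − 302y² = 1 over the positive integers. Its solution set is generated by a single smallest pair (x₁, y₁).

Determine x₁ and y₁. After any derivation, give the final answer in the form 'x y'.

4276623 246092

√302 = [17; 2,1,1,1,4,…,1,2,34, …], period ℓ=16 (even) → k=15
step 0: (17, 1)  from 17·(1,0) + (0,1)
step 1: (35, 2)  from 2·(17,1) + (1,0)
step 2: (52, 3)  from 1·(35,2) + (17,1)
step 3: (87, 5)  from 1·(52,3) + (35,2)
step 4: (139, 8)  from 1·(87,5) + (52,3)
step 5: (643, 37)  from 4·(139,8) + (87,5)
…
step 11: (467281, 26889)  from 4·(107675,6196) + (36581,2105)
…
step 13: (1042237, 59974)  from 1·(574956,33085) + (467281,26889)
step 14: (1617193, 93059)  from 1·(1042237,59974) + (574956,33085)
step 15: (4276623, 246092)  from 2·(1617193,93059) + (1042237,59974)
(x₁, y₁) = (4276623, 246092);  4276623² − 302·246092² = 1 ✓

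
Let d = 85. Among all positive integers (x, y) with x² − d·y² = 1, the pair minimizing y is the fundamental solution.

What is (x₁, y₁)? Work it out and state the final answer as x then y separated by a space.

285769 30996

√85 → a₀=9, period (4,1,1,4,18); ℓ=5 odd so k=9
a_0=9:  p_0=9·1+0=9,  q_0=9·0+1=1
a_1=4:  p_1=4·9+1=37,  q_1=4·1+0=4
a_2=1:  p_2=1·37+9=46,  q_2=1·4+1=5
…
a_4=4:  p_4=4·83+46=378,  q_4=4·9+5=41
a_5=18:  p_5=18·378+83=6887,  q_5=18·41+9=747
a_6=4:  p_6=4·6887+378=27926,  q_6=4·747+41=3029
a_7=1:  p_7=1·27926+6887=34813,  q_7=1·3029+747=3776
a_8=1:  p_8=1·34813+27926=62739,  q_8=1·3776+3029=6805
a_9=4:  p_9=4·62739+34813=285769,  q_9=4·6805+3776=30996
→ (285769, 30996).  Check: 285769²=81663921361, 85·30996²=81663921360, difference 1.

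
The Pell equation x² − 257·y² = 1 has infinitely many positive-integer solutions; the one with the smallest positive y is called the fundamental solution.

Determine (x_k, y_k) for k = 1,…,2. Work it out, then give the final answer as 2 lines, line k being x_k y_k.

513 32
526337 32832

√257 = [16; 32, …], period ℓ=1 (odd) → k=1
a_0=16:  p_0=16·1+0=16,  q_0=16·0+1=1
a_1=32:  p_1=32·16+1=513,  q_1=32·1+0=32
→ (513, 32).  Check: 513²=263169, 257·32²=263168, difference 1.
(x_2, y_2) = (513·513 + 257·32·32, 513·32 + 32·513) = (526337, 32832)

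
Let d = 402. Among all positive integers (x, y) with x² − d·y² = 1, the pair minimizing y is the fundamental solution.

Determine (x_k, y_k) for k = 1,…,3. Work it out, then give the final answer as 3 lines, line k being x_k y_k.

401 20
321601 16040
257923601 12864060

√402 = [20; 20,40, …], period ℓ=2 (even) → k=1
k=0  a_k=20  p_k/q_k = 20/1
k=1  a_k=20  p_k/q_k = 401/20
(x₁, y₁) = (401, 20);  401² − 402·20² = 1 ✓
n=2: (401,20)∘(401,20) = (401·401+402·20·20, 401·20+20·401) = (321601,16040)
n=3: (321601,16040)∘(401,20) = (401·321601+402·20·16040, 401·16040+20·321601) = (257923601,12864060)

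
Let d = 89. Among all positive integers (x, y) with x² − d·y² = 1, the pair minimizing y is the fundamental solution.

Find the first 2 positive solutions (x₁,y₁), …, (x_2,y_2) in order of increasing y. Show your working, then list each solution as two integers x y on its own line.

500001 53000
500002000001 53000106000

d=89: √d = [9; 2,3,3,2,18] (ℓ=5, odd), read p_9/q_9
k=0  a_k=9  p_k/q_k = 9/1
k=1  a_k=2  p_k/q_k = 19/2
k=2  a_k=3  p_k/q_k = 66/7
k=3  a_k=3  p_k/q_k = 217/23
k=4  a_k=2  p_k/q_k = 500/53
k=5  a_k=18  p_k/q_k = 9217/977
…
k=7  a_k=3  p_k/q_k = 66019/6998
k=8  a_k=3  p_k/q_k = 216991/23001
k=9  a_k=2  p_k/q_k = 500001/53000
→ (500001, 53000).  Check: 500001²=250001000001, 89·53000²=250001000000, difference 1.
n=2: (500001,53000)∘(500001,53000) = (500001·500001+89·53000·53000, 500001·53000+53000·500001) = (500002000001,53000106000)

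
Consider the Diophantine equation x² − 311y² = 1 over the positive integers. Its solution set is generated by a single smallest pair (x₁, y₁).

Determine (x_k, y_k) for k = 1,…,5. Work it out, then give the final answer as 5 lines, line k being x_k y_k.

16883880 957397
570130807708799 32329152120720
19252040283316857636360 1091683049815963029803
650098275797375082487964044801 36863691222253451430108430560
21952362553539551163393489436611779400 1244804277907160115380508441163715797

√311 → a₀=17, period (1,1,1,2,1,…,1,1,34); ℓ=16 even so k=15
a_0=17:  p_0=17·1+0=17,  q_0=17·0+1=1
…
a_4=2:  p_4=2·53+35=141,  q_4=2·3+2=8
…
a_10=6:  p_10=6·217583+71158=1376656,  q_10=6·12338+4035=78063
a_11=1:  p_11=1·1376656+217583=1594239,  q_11=1·78063+12338=90401
…
a_14=1:  p_14=1·6159373+4565134=10724507,  q_14=1·349266+258865=608131
a_15=1:  p_15=1·10724507+6159373=16883880,  q_15=1·608131+349266=957397
(x₁, y₁) = (16883880, 957397);  16883880² − 311·957397² = 1 ✓
n=2: (16883880,957397)∘(16883880,957397) = (16883880·16883880+311·957397·957397, 16883880·957397+957397·16883880) = (570130807708799,32329152120720)
n=3: (570130807708799,32329152120720)∘(16883880,957397) = (16883880·570130807708799+311·957397·32329152120720, 16883880·32329152120720+957397·570130807708799) = (19252040283316857636360,1091683049815963029803)
n=4: (19252040283316857636360,1091683049815963029803)∘(16883880,957397) = (16883880·19252040283316857636360+311·957397·1091683049815963029803, 16883880·1091683049815963029803+957397·19252040283316857636360) = (650098275797375082487964044801,36863691222253451430108430560)
n=5: (650098275797375082487964044801,36863691222253451430108430560)∘(16883880,957397) = (16883880·650098275797375082487964044801+311·957397·36863691222253451430108430560, 16883880·36863691222253451430108430560+957397·650098275797375082487964044801) = (21952362553539551163393489436611779400,1244804277907160115380508441163715797)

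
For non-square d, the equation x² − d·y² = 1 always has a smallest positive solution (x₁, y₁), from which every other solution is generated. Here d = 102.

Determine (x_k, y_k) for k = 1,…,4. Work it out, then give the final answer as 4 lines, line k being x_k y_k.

101 10
20401 2020
4120901 408030
832401601 82420040

[10; 10,20] for √102; ℓ=2 ⇒ convergent index 1
a_0=10:  p_0=10·1+0=10,  q_0=10·0+1=1
a_1=10:  p_1=10·10+1=101,  q_1=10·1+0=10
(x₁, y₁) = (101, 10);  101² − 102·10² = 1 ✓
k=2:  x_2 = 101·101+102·10·10 = 20401,  y_2 = 101·10+10·101 = 2020
k=3:  x_3 = 101·20401+102·10·2020 = 4120901,  y_3 = 101·2020+10·20401 = 408030
k=4:  x_4 = 101·4120901+102·10·408030 = 832401601,  y_4 = 101·408030+10·4120901 = 82420040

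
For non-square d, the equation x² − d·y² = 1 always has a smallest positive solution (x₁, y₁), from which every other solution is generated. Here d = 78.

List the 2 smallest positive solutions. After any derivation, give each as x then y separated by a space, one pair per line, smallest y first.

√78 = [8; 1,4,1,16, …], period ℓ=4 (even) → k=3
k=0  a_k=8  p_k/q_k = 8/1
k=1  a_k=1  p_k/q_k = 9/1
k=2  a_k=4  p_k/q_k = 44/5
k=3  a_k=1  p_k/q_k = 53/6
fundamental: x₁=53, y₁=6  (since 2809 − 78·36 = 1)
(x_2, y_2) = (53·53 + 78·6·6, 53·6 + 6·53) = (5617, 636)

53 6
5617 636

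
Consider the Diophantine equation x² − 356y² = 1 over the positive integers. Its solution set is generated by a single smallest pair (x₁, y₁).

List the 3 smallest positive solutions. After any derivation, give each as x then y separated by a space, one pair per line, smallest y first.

500001 26500
500002000001 26500053000
500003000004500001 26500106000079500

√356 → a₀=18, period (1,6,1,1,2,…,6,1,36); ℓ=14 even so k=13
a_0=18:  p_0=18·1+0=18,  q_0=18·0+1=1
…
a_2=6:  p_2=6·19+18=132,  q_2=6·1+1=7
a_3=1:  p_3=1·132+19=151,  q_3=1·7+1=8
a_4=1:  p_4=1·151+132=283,  q_4=1·8+7=15
a_5=2:  p_5=2·283+151=717,  q_5=2·15+8=38
a_6=1:  p_6=1·717+283=1000,  q_6=1·38+15=53
a_7=8:  p_7=8·1000+717=8717,  q_7=8·53+38=462
a_8=1:  p_8=1·8717+1000=9717,  q_8=1·462+53=515
a_9=2:  p_9=2·9717+8717=28151,  q_9=2·515+462=1492
a_10=1:  p_10=1·28151+9717=37868,  q_10=1·1492+515=2007
…
a_12=6:  p_12=6·66019+37868=433982,  q_12=6·3499+2007=23001
a_13=1:  p_13=1·433982+66019=500001,  q_13=1·23001+3499=26500
→ (500001, 26500).  Check: 500001²=250001000001, 356·26500²=250001000000, difference 1.
n=2: (500001,26500)∘(500001,26500) = (500001·500001+356·26500·26500, 500001·26500+26500·500001) = (500002000001,26500053000)
n=3: (500002000001,26500053000)∘(500001,26500) = (500001·500002000001+356·26500·26500053000, 500001·26500053000+26500·500002000001) = (500003000004500001,26500106000079500)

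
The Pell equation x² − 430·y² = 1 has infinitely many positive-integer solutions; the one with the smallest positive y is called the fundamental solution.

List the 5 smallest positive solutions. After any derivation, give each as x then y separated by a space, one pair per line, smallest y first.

2862251 138030
16384961574001 790153011060
93795745300289010251 4523232492118854090
536933931562978654798296001 25893253447598574322902120
3073679365100040639604854765306251 148225981147280410676109712890150

d=430: √d = [20; 1,2,1,3,1,…,2,1,40] (ℓ=14, even), read p_13/q_13
i=0: a=20 ⇒ p=20, q=1
…
i=3: a=1 ⇒ p=83, q=4
…
i=10: a=3 ⇒ p=599138, q=28893
i=11: a=1 ⇒ p=754371, q=36379
i=12: a=2 ⇒ p=2107880, q=101651
i=13: a=1 ⇒ p=2862251, q=138030
fundamental: x₁=2862251, y₁=138030  (since 8192480787001 − 430·19052280900 = 1)
(x_2, y_2) = (2862251·2862251 + 430·138030·138030, 2862251·138030 + 138030·2862251) = (16384961574001, 790153011060)
(x_3, y_3) = (2862251·16384961574001 + 430·138030·790153011060, 2862251·790153011060 + 138030·16384961574001) = (93795745300289010251, 4523232492118854090)
(x_4, y_4) = (2862251·93795745300289010251 + 430·138030·4523232492118854090, 2862251·4523232492118854090 + 138030·93795745300289010251) = (536933931562978654798296001, 25893253447598574322902120)
(x_5, y_5) = (2862251·536933931562978654798296001 + 430·138030·25893253447598574322902120, 2862251·25893253447598574322902120 + 138030·536933931562978654798296001) = (3073679365100040639604854765306251, 148225981147280410676109712890150)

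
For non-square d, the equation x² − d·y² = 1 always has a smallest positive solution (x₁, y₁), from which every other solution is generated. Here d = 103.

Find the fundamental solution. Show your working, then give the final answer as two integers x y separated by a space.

227528 22419

√103 → a₀=10, period (6,1,2,1,1,9,1,1,2,1,6,20); ℓ=12 even so k=11
i=0: a=10 ⇒ p=10, q=1
…
i=8: a=1 ⇒ p=9611, q=947
…
i=10: a=1 ⇒ p=33877, q=3338
i=11: a=6 ⇒ p=227528, q=22419
→ (227528, 22419).  Check: 227528²=51768990784, 103·22419²=51768990783, difference 1.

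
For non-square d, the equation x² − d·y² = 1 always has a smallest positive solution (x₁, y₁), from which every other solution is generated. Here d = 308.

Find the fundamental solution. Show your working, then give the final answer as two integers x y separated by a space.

[17; 1,1,4,1,1,34] for √308; ℓ=6 ⇒ convergent index 5
i=0: a=17 ⇒ p=17, q=1
…
i=4: a=1 ⇒ p=193, q=11
i=5: a=1 ⇒ p=351, q=20
(x₁, y₁) = (351, 20);  351² − 308·20² = 1 ✓

351 20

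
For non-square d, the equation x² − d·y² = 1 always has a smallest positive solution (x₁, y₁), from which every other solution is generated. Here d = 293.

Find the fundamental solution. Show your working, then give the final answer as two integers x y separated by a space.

d=293: √d = [17; 8,1,1,8,34] (ℓ=5, odd), read p_9/q_9
k=0  a_k=17  p_k/q_k = 17/1
k=1  a_k=8  p_k/q_k = 137/8
…
k=5  a_k=34  p_k/q_k = 84679/4947
…
k=8  a_k=1  p_k/q_k = 1444507/84389
k=9  a_k=8  p_k/q_k = 12320649/719780
→ (12320649, 719780).  Check: 12320649²=151798391781201, 293·719780²=151798391781200, difference 1.

12320649 719780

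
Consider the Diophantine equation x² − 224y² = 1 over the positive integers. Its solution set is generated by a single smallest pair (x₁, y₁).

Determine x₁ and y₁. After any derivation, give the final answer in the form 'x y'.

15 1

d=224: √d = [14; 1,28] (ℓ=2, even), read p_1/q_1
step 0: (14, 1)  from 14·(1,0) + (0,1)
step 1: (15, 1)  from 1·(14,1) + (1,0)
fundamental: x₁=15, y₁=1  (since 225 − 224·1 = 1)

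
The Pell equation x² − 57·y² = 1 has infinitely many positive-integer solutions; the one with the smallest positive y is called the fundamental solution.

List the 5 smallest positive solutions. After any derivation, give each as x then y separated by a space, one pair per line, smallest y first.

151 20
45601 6040
13771351 1824060
4158902401 550860080
1255974753751 166357920100

√57 = [7; 1,1,4,1,1,14, …], period ℓ=6 (even) → k=5
a_0=7:  p_0=7·1+0=7,  q_0=7·0+1=1
…
a_4=1:  p_4=1·68+15=83,  q_4=1·9+2=11
a_5=1:  p_5=1·83+68=151,  q_5=1·11+9=20
(x₁, y₁) = (151, 20);  151² − 57·20² = 1 ✓
(151+20√57)^2 = 45601 + 6040√57
(151+20√57)^3 = 13771351 + 1824060√57
(151+20√57)^4 = 4158902401 + 550860080√57
(151+20√57)^5 = 1255974753751 + 166357920100√57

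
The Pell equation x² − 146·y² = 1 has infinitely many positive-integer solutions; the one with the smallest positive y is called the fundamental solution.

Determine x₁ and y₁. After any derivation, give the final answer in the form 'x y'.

√146 = [12; 12,24, …], period ℓ=2 (even) → k=1
i=0: a=12 ⇒ p=12, q=1
i=1: a=12 ⇒ p=145, q=12
fundamental: x₁=145, y₁=12  (since 21025 − 146·144 = 1)

145 12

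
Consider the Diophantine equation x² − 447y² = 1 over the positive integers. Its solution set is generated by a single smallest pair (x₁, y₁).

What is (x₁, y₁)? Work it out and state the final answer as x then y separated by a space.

148 7

√447 = [21; 7,42, …], period ℓ=2 (even) → k=1
a_0=21:  p_0=21·1+0=21,  q_0=21·0+1=1
a_1=7:  p_1=7·21+1=148,  q_1=7·1+0=7
fundamental: x₁=148, y₁=7  (since 21904 − 447·49 = 1)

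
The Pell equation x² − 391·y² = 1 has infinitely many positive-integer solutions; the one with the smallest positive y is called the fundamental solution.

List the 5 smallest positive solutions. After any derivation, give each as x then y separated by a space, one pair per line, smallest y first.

7338680 371133
107712448284799 5447252648880
1580934379957370111960 79951288138564985667
23203943031010998074028940801 1173473838473442730776750240
340572625285638001757449457184853400 17223497977856489447705304337580733

[19; 1,3,2,2,1,…,3,1,38] for √391; ℓ=16 ⇒ convergent index 15
a_0=19:  p_0=19·1+0=19,  q_0=19·0+1=1
…
a_2=3:  p_2=3·20+19=79,  q_2=3·1+1=4
…
a_5=1:  p_5=1·435+178=613,  q_5=1·22+9=31
…
a_7=2:  p_7=2·1048+613=2709,  q_7=2·53+31=137
a_8=19:  p_8=19·2709+1048=52519,  q_8=19·137+53=2656
…
a_10=1:  p_10=1·107747+52519=160266,  q_10=1·5449+2656=8105
a_11=1:  p_11=1·160266+107747=268013,  q_11=1·8105+5449=13554
…
a_13=2:  p_13=2·696292+268013=1660597,  q_13=2·35213+13554=83980
a_14=3:  p_14=3·1660597+696292=5678083,  q_14=3·83980+35213=287153
a_15=1:  p_15=1·5678083+1660597=7338680,  q_15=1·287153+83980=371133
(x₁, y₁) = (7338680, 371133);  7338680² − 391·371133² = 1 ✓
(x_2, y_2) = (7338680·7338680 + 391·371133·371133, 7338680·371133 + 371133·7338680) = (107712448284799, 5447252648880)
(x_3, y_3) = (7338680·107712448284799 + 391·371133·5447252648880, 7338680·5447252648880 + 371133·107712448284799) = (1580934379957370111960, 79951288138564985667)
(x_4, y_4) = (7338680·1580934379957370111960 + 391·371133·79951288138564985667, 7338680·79951288138564985667 + 371133·1580934379957370111960) = (23203943031010998074028940801, 1173473838473442730776750240)
(x_5, y_5) = (7338680·23203943031010998074028940801 + 391·371133·1173473838473442730776750240, 7338680·1173473838473442730776750240 + 371133·23203943031010998074028940801) = (340572625285638001757449457184853400, 17223497977856489447705304337580733)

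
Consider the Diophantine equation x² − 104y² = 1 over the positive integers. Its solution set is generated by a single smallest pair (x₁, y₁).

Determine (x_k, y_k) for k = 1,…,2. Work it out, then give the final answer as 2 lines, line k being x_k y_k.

51 5
5201 510

d=104: √d = [10; 5,20] (ℓ=2, even), read p_1/q_1
i=0: a=10 ⇒ p=10, q=1
i=1: a=5 ⇒ p=51, q=5
(x₁, y₁) = (51, 5);  51² − 104·5² = 1 ✓
n=2: (51,5)∘(51,5) = (51·51+104·5·5, 51·5+5·51) = (5201,510)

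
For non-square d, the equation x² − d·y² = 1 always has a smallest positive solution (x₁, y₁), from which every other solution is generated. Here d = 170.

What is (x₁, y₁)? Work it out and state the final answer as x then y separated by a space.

[13; 26] for √170; ℓ=1 ⇒ convergent index 1
a_0=13:  p_0=13·1+0=13,  q_0=13·0+1=1
a_1=26:  p_1=26·13+1=339,  q_1=26·1+0=26
(x₁, y₁) = (339, 26);  339² − 170·26² = 1 ✓

339 26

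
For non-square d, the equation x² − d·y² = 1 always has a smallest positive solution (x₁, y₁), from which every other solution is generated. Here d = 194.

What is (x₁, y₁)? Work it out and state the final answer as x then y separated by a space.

195 14

√194 → a₀=13, period (1,12,1,26); ℓ=4 even so k=3
a_0=13:  p_0=13·1+0=13,  q_0=13·0+1=1
…
a_2=12:  p_2=12·14+13=181,  q_2=12·1+1=13
a_3=1:  p_3=1·181+14=195,  q_3=1·13+1=14
→ (195, 14).  Check: 195²=38025, 194·14²=38024, difference 1.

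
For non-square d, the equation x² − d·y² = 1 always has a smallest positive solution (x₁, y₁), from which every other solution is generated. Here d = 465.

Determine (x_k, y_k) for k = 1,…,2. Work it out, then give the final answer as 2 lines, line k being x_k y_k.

√465 → a₀=21, period (1,1,3,2,2,2,3,1,1,42); ℓ=10 even so k=9
a_0=21:  p_0=21·1+0=21,  q_0=21·0+1=1
…
a_5=2:  p_5=2·345+151=841,  q_5=2·16+7=39
…
a_8=1:  p_8=1·6922+2027=8949,  q_8=1·321+94=415
a_9=1:  p_9=1·8949+6922=15871,  q_9=1·415+321=736
(x₁, y₁) = (15871, 736);  15871² − 465·736² = 1 ✓
n=2: (15871,736)∘(15871,736) = (15871·15871+465·736·736, 15871·736+736·15871) = (503777281,23362112)

15871 736
503777281 23362112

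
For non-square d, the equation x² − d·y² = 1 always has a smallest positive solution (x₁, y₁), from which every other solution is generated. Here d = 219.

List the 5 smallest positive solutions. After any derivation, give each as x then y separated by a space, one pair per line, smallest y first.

74 5
10951 740
1620674 109515
239848801 16207480
35496001874 2398597525

d=219: √d = [14; 1,3,1,28] (ℓ=4, even), read p_3/q_3
a_0=14:  p_0=14·1+0=14,  q_0=14·0+1=1
…
a_2=3:  p_2=3·15+14=59,  q_2=3·1+1=4
a_3=1:  p_3=1·59+15=74,  q_3=1·4+1=5
→ (74, 5).  Check: 74²=5476, 219·5²=5475, difference 1.
(74+5√219)^2 = 10951 + 740√219
(74+5√219)^3 = 1620674 + 109515√219
(74+5√219)^4 = 239848801 + 16207480√219
(74+5√219)^5 = 35496001874 + 2398597525√219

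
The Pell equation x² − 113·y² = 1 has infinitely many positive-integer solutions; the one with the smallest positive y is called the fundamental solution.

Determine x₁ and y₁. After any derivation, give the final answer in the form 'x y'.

[10; 1,1,1,2,2,1,1,1,20] for √113; ℓ=9 ⇒ convergent index 17
i=0: a=10 ⇒ p=10, q=1
…
i=3: a=1 ⇒ p=32, q=3
i=4: a=2 ⇒ p=85, q=8
i=5: a=2 ⇒ p=202, q=19
i=6: a=1 ⇒ p=287, q=27
…
i=8: a=1 ⇒ p=776, q=73
…
i=10: a=1 ⇒ p=16785, q=1579
…
i=12: a=1 ⇒ p=49579, q=4664
…
i=15: a=1 ⇒ p=445435, q=41903
i=16: a=1 ⇒ p=758918, q=71393
i=17: a=1 ⇒ p=1204353, q=113296
→ (1204353, 113296).  Check: 1204353²=1450466148609, 113·113296²=1450466148608, difference 1.

1204353 113296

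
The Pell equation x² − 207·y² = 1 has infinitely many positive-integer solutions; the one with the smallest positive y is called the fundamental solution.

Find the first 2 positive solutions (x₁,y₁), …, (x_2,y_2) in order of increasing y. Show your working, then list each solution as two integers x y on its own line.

d=207: √d = [14; 2,1,1,2,1,1,2,28] (ℓ=8, even), read p_7/q_7
k=0  a_k=14  p_k/q_k = 14/1
…
k=2  a_k=1  p_k/q_k = 43/3
k=3  a_k=1  p_k/q_k = 72/5
k=4  a_k=2  p_k/q_k = 187/13
…
k=6  a_k=1  p_k/q_k = 446/31
k=7  a_k=2  p_k/q_k = 1151/80
→ (1151, 80).  Check: 1151²=1324801, 207·80²=1324800, difference 1.
(1151+80√207)^2 = 2649601 + 184160√207

1151 80
2649601 184160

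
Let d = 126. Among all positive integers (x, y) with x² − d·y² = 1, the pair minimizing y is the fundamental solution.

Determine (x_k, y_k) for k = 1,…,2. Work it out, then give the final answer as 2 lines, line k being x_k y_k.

d=126: √d = [11; 4,2,4,22] (ℓ=4, even), read p_3/q_3
i=0: a=11 ⇒ p=11, q=1
…
i=2: a=2 ⇒ p=101, q=9
i=3: a=4 ⇒ p=449, q=40
(x₁, y₁) = (449, 40);  449² − 126·40² = 1 ✓
k=2:  x_2 = 449·449+126·40·40 = 403201,  y_2 = 449·40+40·449 = 35920

449 40
403201 35920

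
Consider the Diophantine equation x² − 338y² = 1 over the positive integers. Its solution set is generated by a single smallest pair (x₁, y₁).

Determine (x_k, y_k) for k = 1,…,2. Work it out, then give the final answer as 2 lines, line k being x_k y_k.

[18; 2,1,1,2,36] for √338; ℓ=5 ⇒ convergent index 9
step 0: (18, 1)  from 18·(1,0) + (0,1)
…
step 4: (239, 13)  from 2·(92,5) + (55,3)
…
step 7: (26327, 1432)  from 1·(17631,959) + (8696,473)
step 8: (43958, 2391)  from 1·(26327,1432) + (17631,959)
step 9: (114243, 6214)  from 2·(43958,2391) + (26327,1432)
fundamental: x₁=114243, y₁=6214  (since 13051463049 − 338·38613796 = 1)
n=2: (114243,6214)∘(114243,6214) = (114243·114243+338·6214·6214, 114243·6214+6214·114243) = (26102926097,1419812004)

114243 6214
26102926097 1419812004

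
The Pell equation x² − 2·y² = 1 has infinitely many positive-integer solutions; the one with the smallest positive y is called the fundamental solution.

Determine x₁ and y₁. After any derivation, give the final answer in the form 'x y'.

3 2

d=2: √d = [1; 2] (ℓ=1, odd), read p_1/q_1
step 0: (1, 1)  from 1·(1,0) + (0,1)
step 1: (3, 2)  from 2·(1,1) + (1,0)
fundamental: x₁=3, y₁=2  (since 9 − 2·4 = 1)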